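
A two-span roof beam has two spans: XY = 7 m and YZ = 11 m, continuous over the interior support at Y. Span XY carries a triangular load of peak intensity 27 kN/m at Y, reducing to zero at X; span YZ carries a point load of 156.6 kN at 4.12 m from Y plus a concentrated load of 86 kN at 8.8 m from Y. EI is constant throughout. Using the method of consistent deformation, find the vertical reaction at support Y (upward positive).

R_Y = 246 kN

Insert a hinge at Y; M_Y is the redundant, and each span becomes simply supported.
End slopes at the hinge Y, treating each span as simply supported:
  span XY: triangular load, peak 27: w₀L³/(45EI) = 205.8/EI
  span YZ: point load 156.6 at a = 4.12: Pab(L + b)/(6LEI) = 1203/EI
  span YZ: point load 86 at a = 8.8: Pab(L + b)/(6LEI) = 333/EI
  relative rotation θ_0 = (205.8 + 1536)/EI = 1741/EI
A unit hogging moment at Y produces rotation L₁/(3EI) + L₂/(3EI) = 6/EI.
Slope continuity at Y: θ_0 = M_Y·6/EI, so M_Y = 1741/6 = 290.2 kN·m (hogging).
Span XY, ΣM about X with M_Y applied at Y: R_Y^{XY}·7 = 441 + 290.2, so R_Y^{XY} = 104.5 kN and R_X = 94.5 − 104.5 = -9.96 kN.
Span YZ, ΣM about Z: R_Y^{YZ}·11 = 1267 + 290.2, so R_Y^{YZ} = 141.5 kN and R_Z = 242.6 − 141.5 = 101.1 kN.
R_Y = 104.5 + 141.5 = 246 kN.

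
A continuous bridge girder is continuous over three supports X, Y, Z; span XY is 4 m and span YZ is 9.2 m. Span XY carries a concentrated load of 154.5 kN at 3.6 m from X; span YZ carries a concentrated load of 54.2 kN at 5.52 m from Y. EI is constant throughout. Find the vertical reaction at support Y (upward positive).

Release continuity at Y by inserting a hinge; the redundant is the internal moment M_Y. The primary structure is two simply-supported spans XY and YZ.
Rotations at Y on the released spans (each span's end-slope, ×1/EI):
  span XY: point load 154.5 at a = 3.6: Pab(L + a)/(6LEI) = 70.45/EI
  span YZ: point load 54.2 at a = 5.52: Pab(L + b)/(6LEI) = 256.9/EI
  relative rotation θ_0 = (70.45 + 256.9)/EI = 327.4/EI
A unit hogging moment at Y produces rotation L₁/(3EI) + L₂/(3EI) = 4.4/EI.
Compatibility: M_Y·(L₁+L₂)/(3EI) = θ_0, giving M_Y = 74.4 kN·m (hogging).
Span XY, ΣM about X with M_Y applied at Y: R_Y^{XY}·4 = 556.2 + 74.4, so R_Y^{XY} = 157.6 kN and R_X = 154.5 − 157.6 = -3.15 kN.
Span YZ, ΣM about Z: R_Y^{YZ}·9.2 = 199.5 + 74.4, so R_Y^{YZ} = 29.77 kN and R_Z = 54.2 − 29.77 = 24.43 kN.
R_Y = 157.6 + 29.77 = 187.4 kN.

R_Y = 187.4 kN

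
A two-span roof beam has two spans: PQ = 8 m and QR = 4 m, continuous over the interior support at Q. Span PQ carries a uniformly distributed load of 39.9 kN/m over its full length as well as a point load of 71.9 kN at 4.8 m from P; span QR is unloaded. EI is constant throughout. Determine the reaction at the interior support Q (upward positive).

Release continuity at Q by inserting a hinge; the redundant is the internal moment M_Q. The primary structure is two simply-supported spans PQ and QR.
End slopes at the hinge Q, treating each span as simply supported:
  span PQ: UDL 39.9: wL³/(24EI) = 851.2/EI
  span PQ: point load 71.9 at a = 4.8: Pab(L + a)/(6LEI) = 294.5/EI
  relative rotation θ_0 = (1146 + 0)/EI = 1146/EI
A unit hogging moment at Q produces rotation L₁/(3EI) + L₂/(3EI) = 4/EI.
Compatibility: M_Q·(L₁+L₂)/(3EI) = θ_0, giving M_Q = 286.4 kN·m (hogging).
Span PQ, ΣM about P with M_Q applied at Q: R_Q^{PQ}·8 = 1622 + 286.4, so R_Q^{PQ} = 238.5 kN and R_P = 391.1 − 238.5 = 152.6 kN.
Span QR, ΣM about R: R_Q^{QR}·4 = 0 + 286.4, so R_Q^{QR} = 71.61 kN and R_R = 0 − 71.61 = -71.61 kN.
R_Q = 238.5 + 71.61 = 310.1 kN.

R_Q = 310.1 kN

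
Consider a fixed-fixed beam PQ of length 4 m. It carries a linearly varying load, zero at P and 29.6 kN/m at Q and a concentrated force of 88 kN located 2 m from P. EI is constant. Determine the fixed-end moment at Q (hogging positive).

Release both end moments; the primary structure is a simply-supported span PQ with redundants M_P and M_Q.
Simple-span end rotations at P and Q under the given loads:
  at P: triangular load, peak 29.6: 7w₀L³/(360EI) = 36.84/EI
  at Q: triangular load, peak 29.6: w₀L³/(45EI) = 42.1/EI
  at P: point load 88 at a = 2: Pab(L + b)/(6LEI) = 88/EI
  at Q: point load 88 at a = 2: Pab(L + a)/(6LEI) = 88/EI
  θ_P0 = 124.8/EI,  θ_Q0 = 130.1/EI
Flexibility coefficients: a unit moment at one end gives L/(3EI) there and L/(6EI) at the far end, so f₁₁ = f₂₂ = 1.333/EI and f₁₂ = f₂₁ = 0.6667/EI.
Compatibility — zero rotation at each built-in end:
  1.333 M_P + 0.6667 M_Q = 124.8
  0.6667 M_P + 1.333 M_Q = 130.1
Solving the pair gives M_P = 59.79 kN·m and M_Q = 67.68 kN·m (hogging).

M_Q = 67.68 kN·m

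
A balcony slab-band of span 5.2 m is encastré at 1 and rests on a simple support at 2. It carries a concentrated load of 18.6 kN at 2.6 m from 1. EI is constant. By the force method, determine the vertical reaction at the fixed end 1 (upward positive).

Choose R_2 as the redundant. The primary structure is the cantilever fixed at 1.
Free-end deflection of the primary structure under the applied loading (downward +):
  point load 18.6 at a = 2.6: Pa²(3L − a)/(6EI) = 272.4/EI
Flexibility coefficient — unit upward force at 2: δ_{22} = L³/(3EI) = 46.87/EI.
Compatibility at 2: δ_0 − R_2·δ_{22} = 0, so R_2 = 272.4/46.87 = 5.812 kN.
Vertical equilibrium: R_1 = ΣP − R_2 = 18.6 − 5.812 = 12.79 kN.

R_1 = 12.79 kN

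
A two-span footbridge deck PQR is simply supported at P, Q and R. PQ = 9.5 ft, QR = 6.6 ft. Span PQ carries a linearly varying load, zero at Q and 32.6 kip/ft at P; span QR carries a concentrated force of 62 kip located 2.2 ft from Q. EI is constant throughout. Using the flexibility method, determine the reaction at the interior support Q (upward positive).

R_Q = 126.9 kip

Release continuity at Q by inserting a hinge; the redundant is the internal moment M_Q. The primary structure is two simply-supported spans PQ and QR.
Rotations at Q on the released spans (each span's end-slope, ×1/EI):
  span PQ: triangular load, peak 32.6: 7w₀L³/(360EI) = 543.5/EI
  span QR: point load 62 at a = 2.2: Pab(L + b)/(6LEI) = 166.7/EI
  relative rotation θ_0 = (543.5 + 166.7)/EI = 710.2/EI
A unit hogging moment at Q produces rotation L₁/(3EI) + L₂/(3EI) = 5.367/EI.
Compatibility: M_Q·(L₁+L₂)/(3EI) = θ_0, giving M_Q = 132.3 kip·ft (hogging).
Span PQ, ΣM about P with M_Q applied at Q: R_Q^{PQ}·9.5 = 490.4 + 132.3, so R_Q^{PQ} = 65.55 kip and R_P = 154.8 − 65.55 = 89.3 kip.
Span QR, ΣM about R: R_Q^{QR}·6.6 = 272.8 + 132.3, so R_Q^{QR} = 61.38 kip and R_R = 62 − 61.38 = 0.6161 kip.
R_Q = 65.55 + 61.38 = 126.9 kip.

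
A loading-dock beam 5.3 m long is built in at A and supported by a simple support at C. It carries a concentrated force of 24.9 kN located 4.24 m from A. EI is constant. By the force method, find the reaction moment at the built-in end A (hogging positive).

Release the roller at C. Primary structure: cantilever fixed at A.
Free-end deflection of the primary structure under the applied loading (downward +):
  point load 24.9 at a = 4.24: Pa²(3L − a)/(6EI) = 869.9/EI
Tip deflection under a unit load at C: L³/(3EI) = 49.63/EI.
The prop prevents deflection at C: R_C = δ_0/δ_{CC} = 869.9/49.63 = 17.53 kN.
Moment equilibrium about A: M_A = Σ(load moments about A) − R_C·L = 105.6 − 17.53×5.3 = 12.67 kN·m.

M_A = 12.67 kN·m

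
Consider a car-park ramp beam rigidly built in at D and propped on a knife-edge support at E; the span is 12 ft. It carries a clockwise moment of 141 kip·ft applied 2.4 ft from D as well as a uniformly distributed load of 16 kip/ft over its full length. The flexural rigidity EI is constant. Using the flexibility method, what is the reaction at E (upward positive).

R_E = 78.34 kip

Release the roller at E. Primary structure: cantilever fixed at D.
Downward deflection at the released point E due to the loads:
  clockwise couple 141 at a = 2.4: M₀a(2L − a)/(2EI) = 3655/EI
  UDL 16: wL⁴/(8EI) = 41472/EI
  δ_0 = 45127/EI
Tip deflection under a unit load at E: L³/(3EI) = 576/EI.
Compatibility at E: δ_0 − R_E·δ_{EE} = 0, so R_E = 45127/576 = 78.34 kip.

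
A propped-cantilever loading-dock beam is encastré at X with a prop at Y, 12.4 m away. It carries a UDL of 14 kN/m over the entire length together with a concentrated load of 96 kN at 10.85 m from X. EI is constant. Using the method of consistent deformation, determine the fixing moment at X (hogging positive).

M_X = 342.3 kN·m

Choose R_Y as the redundant. The primary structure is the cantilever fixed at X.
Primary-structure tip deflection at Y by superposition:
  UDL 14: wL⁴/(8EI) = 41374/EI
  point load 96 at a = 10.85: Pa²(3L − a)/(6EI) = 49632/EI
  δ_0 = 91006/EI
Flexibility coefficient — unit upward force at Y: δ_{YY} = L³/(3EI) = 635.5/EI.
The prop prevents deflection at Y: R_Y = δ_0/δ_{YY} = 91006/635.5 = 143.2 kN.
Moment equilibrium about X: M_X = Σ(load moments about X) − R_Y·L = 2118 − 143.2×12.4 = 342.3 kN·m.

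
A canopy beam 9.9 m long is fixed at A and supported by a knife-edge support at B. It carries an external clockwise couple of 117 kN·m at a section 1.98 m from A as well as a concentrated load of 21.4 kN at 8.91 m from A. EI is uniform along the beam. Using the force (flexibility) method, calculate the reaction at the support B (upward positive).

R_B = 24.58 kN

Choose R_B as the redundant. The primary structure is the cantilever fixed at A.
Deflection at B on the released cantilever, summing each load's contribution:
  clockwise couple 117 at a = 1.98: M₀a(2L − a)/(2EI) = 2064/EI
  point load 21.4 at a = 8.91: Pa²(3L − a)/(6EI) = 5887/EI
  δ_0 = 7951/EI
Tip deflection under a unit load at B: L³/(3EI) = 323.4/EI.
Compatibility at B: δ_0 − R_B·δ_{BB} = 0, so R_B = 7951/323.4 = 24.58 kN.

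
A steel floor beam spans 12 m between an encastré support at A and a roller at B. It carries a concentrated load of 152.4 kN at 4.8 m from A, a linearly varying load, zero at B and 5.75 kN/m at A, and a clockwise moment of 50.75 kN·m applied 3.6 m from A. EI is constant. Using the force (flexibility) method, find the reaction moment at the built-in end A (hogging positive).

M_A = 418.3 kN·m

Take the reaction at B as the redundant and release it; the primary structure is a cantilever fixed at A.
Free-end deflection of the primary structure under the applied loading (downward +):
  point load 152.4 at a = 4.8: Pa²(3L − a)/(6EI) = 18259/EI
  triangular load, peak 5.75 at the fixed end: w₀L⁴/(30EI) = 3974/EI
  clockwise couple 50.75 at a = 3.6: M₀a(2L − a)/(2EI) = 1864/EI
  δ_0 = 24097/EI
Flexibility coefficient — unit upward force at B: δ_{BB} = L³/(3EI) = 576/EI.
The prop prevents deflection at B: R_B = δ_0/δ_{BB} = 24097/576 = 41.83 kN.
Moment equilibrium about A: M_A = Σ(load moments about A) − R_B·L = 920.3 − 41.83×12 = 418.3 kN·m.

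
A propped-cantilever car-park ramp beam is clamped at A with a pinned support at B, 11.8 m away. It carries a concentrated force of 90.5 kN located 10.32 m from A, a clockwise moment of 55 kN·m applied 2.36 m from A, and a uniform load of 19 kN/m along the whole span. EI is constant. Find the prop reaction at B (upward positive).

R_B = 160.2 kN

Release the roller at B. Primary structure: cantilever fixed at A.
Free-end deflection of the primary structure under the applied loading (downward +):
  point load 90.5 at a = 10.32: Pa²(3L − a)/(6EI) = 40289/EI
  clockwise couple 55 at a = 2.36: M₀a(2L − a)/(2EI) = 1378/EI
  UDL 19: wL⁴/(8EI) = 46046/EI
  δ_0 = 87713/EI
Flexibility coefficient — unit upward force at B: δ_{BB} = L³/(3EI) = 547.7/EI.
The prop prevents deflection at B: R_B = δ_0/δ_{BB} = 87713/547.7 = 160.2 kN.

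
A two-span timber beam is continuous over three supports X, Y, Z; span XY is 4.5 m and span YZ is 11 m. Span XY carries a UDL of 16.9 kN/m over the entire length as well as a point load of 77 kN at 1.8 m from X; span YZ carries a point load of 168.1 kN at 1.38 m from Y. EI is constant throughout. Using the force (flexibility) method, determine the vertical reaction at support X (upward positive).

Take M_Y as the redundant. Released structure: two simple spans XY and YZ with a hinge at Y.
Rotations at Y on the released spans (each span's end-slope, ×1/EI):
  span XY: UDL 16.9: wL³/(24EI) = 64.17/EI
  span XY: point load 77 at a = 1.8: Pab(L + a)/(6LEI) = 87.32/EI
  span YZ: point load 168.1 at a = 1.38: Pab(L + b)/(6LEI) = 697.2/EI
  relative rotation θ_0 = (151.5 + 697.2)/EI = 848.7/EI
A unit hogging moment at Y produces rotation L₁/(3EI) + L₂/(3EI) = 5.167/EI.
Slope continuity at Y: θ_0 = M_Y·5.167/EI, so M_Y = 848.7/5.167 = 164.3 kN·m (hogging).
Span XY, ΣM about X with M_Y applied at Y: R_Y^{XY}·4.5 = 309.7 + 164.3, so R_Y^{XY} = 105.3 kN and R_X = 153.1 − 105.3 = 47.72 kN.

R_X = 47.72 kN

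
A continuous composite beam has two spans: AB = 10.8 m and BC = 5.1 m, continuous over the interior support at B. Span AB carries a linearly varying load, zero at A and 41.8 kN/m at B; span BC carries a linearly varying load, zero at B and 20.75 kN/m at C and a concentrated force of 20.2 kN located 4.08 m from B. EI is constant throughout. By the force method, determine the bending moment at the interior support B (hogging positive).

Take M_B as the redundant. Released structure: two simple spans AB and BC with a hinge at B.
Rotations at B on the released spans (each span's end-slope, ×1/EI):
  span AB: triangular load, peak 41.8: w₀L³/(45EI) = 1170/EI
  span BC: triangular load, peak 20.75: 7w₀L³/(360EI) = 53.52/EI
  span BC: point load 20.2 at a = 4.08: Pab(L + b)/(6LEI) = 16.81/EI
  relative rotation θ_0 = (1170 + 70.33)/EI = 1240/EI
A unit hogging moment at B produces rotation L₁/(3EI) + L₂/(3EI) = 5.3/EI.
Slope continuity at B: θ_0 = M_B·5.3/EI, so M_B = 1240/5.3 = 234.1 kN·m (hogging).

M_B = 234.1 kN·m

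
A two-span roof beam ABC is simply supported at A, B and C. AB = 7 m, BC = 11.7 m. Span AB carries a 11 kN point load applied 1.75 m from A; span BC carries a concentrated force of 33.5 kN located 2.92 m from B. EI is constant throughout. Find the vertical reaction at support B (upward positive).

R_B = 37.84 kN

Take M_B as the redundant. Released structure: two simple spans AB and BC with a hinge at B.
Discontinuity in slope at B on the released structure — sum the simple-span end rotations:
  span AB: point load 11 at a = 1.75: Pab(L + a)/(6LEI) = 21.05/EI
  span BC: point load 33.5 at a = 2.92: Pab(L + b)/(6LEI) = 250.6/EI
  relative rotation θ_0 = (21.05 + 250.6)/EI = 271.6/EI
A unit hogging moment at B produces rotation L₁/(3EI) + L₂/(3EI) = 6.233/EI.
Compatibility: M_B·(L₁+L₂)/(3EI) = θ_0, giving M_B = 43.57 kN·m (hogging).
Span AB, ΣM about A with M_B applied at B: R_B^{AB}·7 = 19.25 + 43.57, so R_B^{AB} = 8.975 kN and R_A = 11 − 8.975 = 2.025 kN.
Span BC, ΣM about C: R_B^{BC}·11.7 = 294.1 + 43.57, so R_B^{BC} = 28.86 kN and R_C = 33.5 − 28.86 = 4.636 kN.
R_B = 8.975 + 28.86 = 37.84 kN.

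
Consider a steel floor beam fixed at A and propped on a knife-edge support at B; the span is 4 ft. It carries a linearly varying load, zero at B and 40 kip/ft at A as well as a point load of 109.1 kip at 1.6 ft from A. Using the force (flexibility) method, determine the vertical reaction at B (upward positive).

Take the reaction at B as the redundant and release it; the primary structure is a cantilever fixed at A.
Free-end deflection of the primary structure under the applied loading (downward +):
  triangular load, peak 40 at the fixed end: w₀L⁴/(30EI) = 341.3/EI
  point load 109.1 at a = 1.6: Pa²(3L − a)/(6EI) = 484.1/EI
  δ_0 = 825.4/EI
Tip deflection under a unit load at B: L³/(3EI) = 21.33/EI.
The prop prevents deflection at B: R_B = δ_0/δ_{BB} = 825.4/21.33 = 38.69 kip.

R_B = 38.69 kip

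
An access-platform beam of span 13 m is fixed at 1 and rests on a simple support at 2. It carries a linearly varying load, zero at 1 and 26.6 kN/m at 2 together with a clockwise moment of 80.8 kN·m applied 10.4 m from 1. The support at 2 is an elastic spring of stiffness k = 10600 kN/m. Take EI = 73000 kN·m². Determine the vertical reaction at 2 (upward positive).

R_2 = 103.1 kN

Take the reaction at 2 as the redundant and release it; the primary structure is a cantilever fixed at 1.
Downward deflection at the released point 2 due to the loads:
  triangular load, peak 26.6 at the free end: 11w₀L⁴/(120EI) = 69641/EI
  clockwise couple 80.8 at a = 10.4: M₀a(2L − a)/(2EI) = 6554/EI
  δ_0 = 76196/EI
Flexibility coefficient — unit upward force at 2: δ_{22} = L³/(3EI) = 732.3/EI.
With EI = 73000 kN·m²: δ_0 = 1.0438 m and δ_{22} = 0.010032 m/kN.
Compatibility — the spring shortens by R_2/k under the reaction it provides: δ_0 − R_2·δ_{22} = R_2/k. With 1/k = 0.000094 m/kN, R_2 = δ_0 / (δ_{22} + 1/k) = 1.0438 / (0.010032 + 0.000094) = 103.1 kN.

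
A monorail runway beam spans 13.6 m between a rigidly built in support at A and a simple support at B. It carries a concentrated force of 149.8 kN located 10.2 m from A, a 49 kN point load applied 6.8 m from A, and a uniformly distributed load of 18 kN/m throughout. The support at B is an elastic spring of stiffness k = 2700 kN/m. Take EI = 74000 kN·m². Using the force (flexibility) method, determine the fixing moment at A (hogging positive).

M_A = 866.8 kN·m

Remove the prop at B; the released (primary) structure is a cantilever built in at A.
Downward deflection at the released point B due to the loads:
  point load 149.8 at a = 10.2: Pa²(3L − a)/(6EI) = 79484/EI
  point load 49 at a = 6.8: Pa²(3L − a)/(6EI) = 12839/EI
  UDL 18: wL⁴/(8EI) = 76973/EI
  δ_0 = 169297/EI
Tip deflection under a unit load at B: L³/(3EI) = 838.5/EI.
With EI = 74000 kN·m²: δ_0 = 2.2878 m and δ_{BB} = 0.011331 m/kN.
Compatibility — the spring shortens by R_B/k under the reaction it provides: δ_0 − R_B·δ_{BB} = R_B/k. With 1/k = 0.00037 m/kN, R_B = δ_0 / (δ_{BB} + 1/k) = 2.2878 / (0.011331 + 0.00037) = 195.5 kN.
Moment equilibrium about A: M_A = Σ(load moments about A) − R_B·L = 3526 − 195.5×13.6 = 866.8 kN·m.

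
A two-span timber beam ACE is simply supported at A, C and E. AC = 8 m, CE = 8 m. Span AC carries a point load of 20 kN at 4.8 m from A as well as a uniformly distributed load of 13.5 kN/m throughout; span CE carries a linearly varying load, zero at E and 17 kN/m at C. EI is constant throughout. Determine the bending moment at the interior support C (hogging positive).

M_C = 105.6 kN·m

Release continuity at C by inserting a hinge; the redundant is the internal moment M_C. The primary structure is two simply-supported spans AC and CE.
End slopes at the hinge C, treating each span as simply supported:
  span AC: point load 20 at a = 4.8: Pab(L + a)/(6LEI) = 81.92/EI
  span AC: UDL 13.5: wL³/(24EI) = 288/EI
  span CE: triangular load, peak 17: w₀L³/(45EI) = 193.4/EI
  relative rotation θ_0 = (369.9 + 193.4)/EI = 563.3/EI
A unit hogging moment at C produces rotation L₁/(3EI) + L₂/(3EI) = 5.333/EI.
Slope continuity at C: θ_0 = M_C·5.333/EI, so M_C = 563.3/5.333 = 105.6 kN·m (hogging).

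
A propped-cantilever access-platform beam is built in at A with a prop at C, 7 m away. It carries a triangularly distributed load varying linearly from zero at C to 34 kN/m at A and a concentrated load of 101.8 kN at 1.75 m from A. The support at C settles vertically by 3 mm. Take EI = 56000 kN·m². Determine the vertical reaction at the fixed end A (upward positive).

Choose R_C as the redundant. The primary structure is the cantilever fixed at A.
Deflection at C on the released cantilever, summing each load's contribution:
  triangular load, peak 34 at the fixed end: w₀L⁴/(30EI) = 2721/EI
  point load 101.8 at a = 1.75: Pa²(3L − a)/(6EI) = 1000/EI
  δ_0 = 3721/EI
Tip deflection under a unit load at C: L³/(3EI) = 114.3/EI.
With EI = 56000 kN·m²: δ_0 = 0.066453 m and δ_{CC} = 0.002042 m/kN.
Compatibility — the beam at C must follow the support down by 0.003 m: δ_0 − R_C·δ_{CC} = 0.003, so R_C = (0.066453 − 0.003)/0.002042 = 31.08 kN.
Vertical equilibrium: R_A = ΣP − R_C = 220.8 − 31.08 = 189.7 kN.

R_A = 189.7 kN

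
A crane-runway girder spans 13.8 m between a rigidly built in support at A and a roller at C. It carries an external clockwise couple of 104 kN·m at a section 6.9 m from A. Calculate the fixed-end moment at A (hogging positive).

Remove the prop at C; the released (primary) structure is a cantilever built in at A.
Deflection at C on the released cantilever, summing each load's contribution:
  clockwise couple 104 at a = 6.9: M₀a(2L − a)/(2EI) = 7427/EI
Flexibility coefficient — unit upward force at C: δ_{CC} = L³/(3EI) = 876/EI.
Compatibility at C: δ_0 − R_C·δ_{CC} = 0, so R_C = 7427/876 = 8.478 kN.
Moment equilibrium about A: M_A = Σ(load moments about A) − R_C·L = 104 − 8.478×13.8 = -13 kN·m.

M_A = -13 kN·m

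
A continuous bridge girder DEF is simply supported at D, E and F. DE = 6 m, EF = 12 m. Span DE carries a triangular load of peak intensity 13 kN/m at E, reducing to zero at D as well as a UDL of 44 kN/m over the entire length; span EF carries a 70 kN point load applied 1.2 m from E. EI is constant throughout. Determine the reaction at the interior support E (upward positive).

R_E = 252.1 kN

Take M_E as the redundant. Released structure: two simple spans DE and EF with a hinge at E.
Discontinuity in slope at E on the released structure — sum the simple-span end rotations:
  span DE: triangular load, peak 13: w₀L³/(45EI) = 62.4/EI
  span DE: UDL 44: wL³/(24EI) = 396/EI
  span EF: point load 70 at a = 1.2: Pab(L + b)/(6LEI) = 287.3/EI
  relative rotation θ_0 = (458.4 + 287.3)/EI = 745.7/EI
A unit hogging moment at E produces rotation L₁/(3EI) + L₂/(3EI) = 6/EI.
Slope continuity at E: θ_0 = M_E·6/EI, so M_E = 745.7/6 = 124.3 kN·m (hogging).
Span DE, ΣM about D with M_E applied at E: R_E^{DE}·6 = 948 + 124.3, so R_E^{DE} = 178.7 kN and R_D = 303 − 178.7 = 124.3 kN.
Span EF, ΣM about F: R_E^{EF}·12 = 756 + 124.3, so R_E^{EF} = 73.36 kN and R_F = 70 − 73.36 = -3.357 kN.
R_E = 178.7 + 73.36 = 252.1 kN.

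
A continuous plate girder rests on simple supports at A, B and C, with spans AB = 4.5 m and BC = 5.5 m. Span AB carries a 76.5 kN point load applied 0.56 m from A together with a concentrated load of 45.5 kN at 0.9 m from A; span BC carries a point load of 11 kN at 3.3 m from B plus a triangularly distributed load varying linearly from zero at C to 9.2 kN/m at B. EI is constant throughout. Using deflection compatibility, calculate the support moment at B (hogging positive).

Release continuity at B by inserting a hinge; the redundant is the internal moment M_B. The primary structure is two simply-supported spans AB and BC.
Rotations at B on the released spans (each span's end-slope, ×1/EI):
  span AB: point load 76.5 at a = 0.56: Pab(L + a)/(6LEI) = 31.63/EI
  span AB: point load 45.5 at a = 0.9: Pab(L + a)/(6LEI) = 29.48/EI
  span BC: point load 11 at a = 3.3: Pab(L + b)/(6LEI) = 18.63/EI
  span BC: triangular load, peak 9.2: w₀L³/(45EI) = 34.01/EI
  relative rotation θ_0 = (61.12 + 52.65)/EI = 113.8/EI
A unit hogging moment at B produces rotation L₁/(3EI) + L₂/(3EI) = 3.333/EI.
Compatibility: M_B·(L₁+L₂)/(3EI) = θ_0, giving M_B = 34.13 kN·m (hogging).

M_B = 34.13 kN·m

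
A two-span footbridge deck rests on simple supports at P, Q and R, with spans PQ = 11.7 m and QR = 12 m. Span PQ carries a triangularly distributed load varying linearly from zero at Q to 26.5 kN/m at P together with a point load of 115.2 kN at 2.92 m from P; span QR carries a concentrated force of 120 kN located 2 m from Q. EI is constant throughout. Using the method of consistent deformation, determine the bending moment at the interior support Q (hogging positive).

M_Q = 275.2 kN·m

Take M_Q as the redundant. Released structure: two simple spans PQ and QR with a hinge at Q.
Rotations at Q on the released spans (each span's end-slope, ×1/EI):
  span PQ: triangular load, peak 26.5: 7w₀L³/(360EI) = 825.3/EI
  span PQ: point load 115.2 at a = 2.92: Pab(L + a)/(6LEI) = 615.1/EI
  span QR: point load 120 at a = 2: Pab(L + b)/(6LEI) = 733.3/EI
  relative rotation θ_0 = (1440 + 733.3)/EI = 2174/EI
A unit hogging moment at Q produces rotation L₁/(3EI) + L₂/(3EI) = 7.9/EI.
Compatibility: M_Q·(L₁+L₂)/(3EI) = θ_0, giving M_Q = 275.2 kN·m (hogging).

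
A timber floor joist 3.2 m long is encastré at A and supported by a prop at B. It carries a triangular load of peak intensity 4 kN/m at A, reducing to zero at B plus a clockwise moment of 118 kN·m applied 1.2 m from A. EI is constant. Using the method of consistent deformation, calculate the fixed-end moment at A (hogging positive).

Release the roller at B. Primary structure: cantilever fixed at A.
Primary-structure tip deflection at B by superposition:
  triangular load, peak 4 at the fixed end: w₀L⁴/(30EI) = 13.98/EI
  clockwise couple 118 at a = 1.2: M₀a(2L − a)/(2EI) = 368.2/EI
  δ_0 = 382.1/EI
Flexibility coefficient — unit upward force at B: δ_{BB} = L³/(3EI) = 10.92/EI.
The prop prevents deflection at B: R_B = δ_0/δ_{BB} = 382.1/10.92 = 34.99 kN.
Moment equilibrium about A: M_A = Σ(load moments about A) − R_B·L = 124.8 − 34.99×3.2 = 12.87 kN·m.

M_A = 12.87 kN·m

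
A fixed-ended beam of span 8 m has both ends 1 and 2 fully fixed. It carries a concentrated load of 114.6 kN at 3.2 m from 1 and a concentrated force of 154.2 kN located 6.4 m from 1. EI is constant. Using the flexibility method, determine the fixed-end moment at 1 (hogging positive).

M_1 = 171.5 kN·m

Take the two fixed-end moments M_1, M_2 as redundants; the released structure is the simple span 12.
End rotations of the released simple span under the applied load (×1/EI):
  at 1: point load 114.6 at a = 3.2: Pab(L + b)/(6LEI) = 469.4/EI
  at 2: point load 114.6 at a = 3.2: Pab(L + a)/(6LEI) = 410.7/EI
  at 1: point load 154.2 at a = 6.4: Pab(L + b)/(6LEI) = 315.8/EI
  at 2: point load 154.2 at a = 6.4: Pab(L + a)/(6LEI) = 473.7/EI
  θ_10 = 785.2/EI,  θ_20 = 884.4/EI
Flexibility coefficients: a unit moment at one end gives L/(3EI) there and L/(6EI) at the far end, so f₁₁ = f₂₂ = 2.667/EI and f₁₂ = f₂₁ = 1.333/EI.
Compatibility — zero rotation at each built-in end:
  2.667 M_1 + 1.333 M_2 = 785.2
  1.333 M_1 + 2.667 M_2 = 884.4
Solving the pair gives M_1 = 171.5 kN·m and M_2 = 245.9 kN·m (hogging).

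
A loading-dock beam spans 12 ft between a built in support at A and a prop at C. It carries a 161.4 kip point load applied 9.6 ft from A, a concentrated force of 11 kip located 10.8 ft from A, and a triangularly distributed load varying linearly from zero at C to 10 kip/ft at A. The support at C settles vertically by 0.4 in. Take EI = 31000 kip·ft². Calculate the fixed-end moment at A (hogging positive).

M_A = 310 kip·ft

Remove the prop at C; the released (primary) structure is a cantilever built in at A.
Primary-structure tip deflection at C by superposition:
  point load 161.4 at a = 9.6: Pa²(3L − a)/(6EI) = 65448/EI
  point load 11 at a = 10.8: Pa²(3L − a)/(6EI) = 5389/EI
  triangular load, peak 10 at the fixed end: w₀L⁴/(30EI) = 6912/EI
  δ_0 = 77749/EI
Flexibility coefficient — unit upward force at C: δ_{CC} = L³/(3EI) = 576/EI.
With EI = 31000 kip·ft²: δ_0 = 2.508 ft and δ_{CC} = 0.018581 ft/kip.
Compatibility — the beam at C must follow the support down by 0.03333 ft: δ_0 − R_C·δ_{CC} = 0.03333, so R_C = (2.508 − 0.03333)/0.018581 = 133.2 kip.
Moment equilibrium about A: M_A = Σ(load moments about A) − R_C·L = 1908 − 133.2×12 = 310 kip·ft.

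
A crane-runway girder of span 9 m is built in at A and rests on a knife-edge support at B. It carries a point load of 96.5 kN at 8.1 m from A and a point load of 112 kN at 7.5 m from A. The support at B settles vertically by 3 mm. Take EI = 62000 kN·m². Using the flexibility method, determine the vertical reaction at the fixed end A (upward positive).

R_A = 42.93 kN

Release the roller at B. Primary structure: cantilever fixed at A.
Downward deflection at the released point B due to the loads:
  point load 96.5 at a = 8.1: Pa²(3L − a)/(6EI) = 19944/EI
  point load 112 at a = 7.5: Pa²(3L − a)/(6EI) = 20475/EI
  δ_0 = 40419/EI
Tip deflection under a unit load at B: L³/(3EI) = 243/EI.
With EI = 62000 kN·m²: δ_0 = 0.65192 m and δ_{BB} = 0.003919 m/kN.
Compatibility — the beam at B must follow the support down by 0.003 m: δ_0 − R_B·δ_{BB} = 0.003, so R_B = (0.65192 − 0.003)/0.003919 = 165.6 kN.
Vertical equilibrium: R_A = ΣP − R_B = 208.5 − 165.6 = 42.93 kN.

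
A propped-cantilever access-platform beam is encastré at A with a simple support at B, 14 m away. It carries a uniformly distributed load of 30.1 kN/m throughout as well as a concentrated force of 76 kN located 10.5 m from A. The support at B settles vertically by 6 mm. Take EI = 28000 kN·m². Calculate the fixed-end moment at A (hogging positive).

Release the roller at B. Primary structure: cantilever fixed at A.
Free-end deflection of the primary structure under the applied loading (downward +):
  UDL 30.1: wL⁴/(8EI) = 144540/EI
  point load 76 at a = 10.5: Pa²(3L − a)/(6EI) = 43990/EI
  δ_0 = 188530/EI
Tip deflection under a unit load at B: L³/(3EI) = 914.7/EI.
With EI = 28000 kN·m²: δ_0 = 6.7332 m and δ_{BB} = 0.032667 m/kN.
Compatibility — the beam at B must follow the support down by 0.006 m: δ_0 − R_B·δ_{BB} = 0.006, so R_B = (6.7332 − 0.006)/0.032667 = 205.9 kN.
Moment equilibrium about A: M_A = Σ(load moments about A) − R_B·L = 3748 − 205.9×14 = 864.7 kN·m.

M_A = 864.7 kN·m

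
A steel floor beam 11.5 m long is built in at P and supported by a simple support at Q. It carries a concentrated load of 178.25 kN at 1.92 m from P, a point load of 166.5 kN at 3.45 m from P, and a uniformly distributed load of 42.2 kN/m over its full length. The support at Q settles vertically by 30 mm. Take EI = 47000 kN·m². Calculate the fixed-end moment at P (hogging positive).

Release the roller at Q. Primary structure: cantilever fixed at P.
Deflection at Q on the released cantilever, summing each load's contribution:
  point load 178.25 at a = 1.92: Pa²(3L − a)/(6EI) = 3568/EI
  point load 166.5 at a = 3.45: Pa²(3L − a)/(6EI) = 10256/EI
  UDL 42.2: wL⁴/(8EI) = 92260/EI
  δ_0 = 106084/EI
Tip deflection under a unit load at Q: L³/(3EI) = 507/EI.
With EI = 47000 kN·m²: δ_0 = 2.2571 m and δ_{QQ} = 0.010786 m/kN.
Compatibility — the beam at Q must follow the support down by 0.03 m: δ_0 − R_Q·δ_{QQ} = 0.03, so R_Q = (2.2571 − 0.03)/0.010786 = 206.5 kN.
Moment equilibrium about P: M_P = Σ(load moments about P) − R_Q·L = 3707 − 206.5×11.5 = 1333 kN·m.

M_P = 1333 kN·m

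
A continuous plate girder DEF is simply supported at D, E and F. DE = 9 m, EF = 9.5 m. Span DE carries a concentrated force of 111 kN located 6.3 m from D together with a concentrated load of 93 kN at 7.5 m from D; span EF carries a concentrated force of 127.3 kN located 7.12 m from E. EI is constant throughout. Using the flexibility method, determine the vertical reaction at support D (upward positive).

R_D = 25.3 kN

Release continuity at E by inserting a hinge; the redundant is the internal moment M_E. The primary structure is two simply-supported spans DE and EF.
Rotations at E on the released spans (each span's end-slope, ×1/EI):
  span DE: point load 111 at a = 6.3: Pab(L + a)/(6LEI) = 535/EI
  span DE: point load 93 at a = 7.5: Pab(L + a)/(6LEI) = 319.7/EI
  span EF: point load 127.3 at a = 7.12: Pab(L + b)/(6LEI) = 449.6/EI
  relative rotation θ_0 = (854.7 + 449.6)/EI = 1304/EI
A unit hogging moment at E produces rotation L₁/(3EI) + L₂/(3EI) = 6.167/EI.
Slope continuity at E: θ_0 = M_E·6.167/EI, so M_E = 1304/6.167 = 211.5 kN·m (hogging).
Span DE, ΣM about D with M_E applied at E: R_E^{DE}·9 = 1397 + 211.5, so R_E^{DE} = 178.7 kN and R_D = 204 − 178.7 = 25.3 kN.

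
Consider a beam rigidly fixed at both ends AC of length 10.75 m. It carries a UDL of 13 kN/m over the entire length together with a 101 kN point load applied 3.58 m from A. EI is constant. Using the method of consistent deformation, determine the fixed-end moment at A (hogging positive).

M_A = 286 kN·m

Take the two fixed-end moments M_A, M_C as redundants; the released structure is the simple span AC.
Simple-span end rotations at A and C under the given loads:
  at A: UDL 13: wL³/(24EI) = 672.9/EI
  at C: UDL 13: wL³/(24EI) = 672.9/EI
  at A: point load 101 at a = 3.58: Pab(L + b)/(6LEI) = 720.3/EI
  at C: point load 101 at a = 3.58: Pab(L + a)/(6LEI) = 576/EI
  θ_A0 = 1393/EI,  θ_C0 = 1249/EI
Flexibility coefficients: a unit moment at one end gives L/(3EI) there and L/(6EI) at the far end, so f₁₁ = f₂₂ = 3.583/EI and f₁₂ = f₂₁ = 1.792/EI.
Compatibility — zero rotation at each built-in end:
  3.583 M_A + 1.792 M_C = 1393
  1.792 M_A + 3.583 M_C = 1249
Solving the pair gives M_A = 286 kN·m and M_C = 205.5 kN·m (hogging).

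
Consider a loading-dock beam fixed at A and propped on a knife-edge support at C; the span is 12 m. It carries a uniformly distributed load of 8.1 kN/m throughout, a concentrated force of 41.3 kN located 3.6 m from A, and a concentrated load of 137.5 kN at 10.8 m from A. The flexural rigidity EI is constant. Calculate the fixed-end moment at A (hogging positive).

M_A = 315.9 kN·m

Choose R_C as the redundant. The primary structure is the cantilever fixed at A.
Free-end deflection of the primary structure under the applied loading (downward +):
  UDL 8.1: wL⁴/(8EI) = 20995/EI
  point load 41.3 at a = 3.6: Pa²(3L − a)/(6EI) = 2890/EI
  point load 137.5 at a = 10.8: Pa²(3L − a)/(6EI) = 67360/EI
  δ_0 = 91245/EI
Tip deflection under a unit load at C: L³/(3EI) = 576/EI.
The prop prevents deflection at C: R_C = δ_0/δ_{CC} = 91245/576 = 158.4 kN.
Moment equilibrium about A: M_A = Σ(load moments about A) − R_C·L = 2217 − 158.4×12 = 315.9 kN·m.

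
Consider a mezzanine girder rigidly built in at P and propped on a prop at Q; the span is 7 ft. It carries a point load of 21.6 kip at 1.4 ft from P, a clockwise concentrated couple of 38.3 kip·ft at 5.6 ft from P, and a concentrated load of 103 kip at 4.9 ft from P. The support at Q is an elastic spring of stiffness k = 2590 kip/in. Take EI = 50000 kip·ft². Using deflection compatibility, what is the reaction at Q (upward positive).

R_Q = 66.2 kip

Release the roller at Q. Primary structure: cantilever fixed at P.
Primary-structure tip deflection at Q by superposition:
  point load 21.6 at a = 1.4: Pa²(3L − a)/(6EI) = 138.3/EI
  clockwise couple 38.3 at a = 5.6: M₀a(2L − a)/(2EI) = 900.8/EI
  point load 103 at a = 4.9: Pa²(3L − a)/(6EI) = 6636/EI
  δ_0 = 7675/EI
Flexibility coefficient — unit upward force at Q: δ_{QQ} = L³/(3EI) = 114.3/EI.
With EI = 50000 kip·ft²: δ_0 = 0.1535 ft and δ_{QQ} = 0.002287 ft/kip.
Compatibility — the spring shortens by R_Q/k under the reaction it provides: δ_0 − R_Q·δ_{QQ} = R_Q/k. With 1/k = 1/(2590×12) ft/kip = 0.000032 ft/kip, R_Q = δ_0 / (δ_{QQ} + 1/k) = 0.1535 / (0.002287 + 0.000032) = 66.2 kip.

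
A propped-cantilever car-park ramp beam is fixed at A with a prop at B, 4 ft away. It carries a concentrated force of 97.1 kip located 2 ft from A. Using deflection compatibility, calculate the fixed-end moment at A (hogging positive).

M_A = 72.83 kip·ft

Release the roller at B. Primary structure: cantilever fixed at A.
Downward deflection at the released point B due to the loads:
  point load 97.1 at a = 2: Pa²(3L − a)/(6EI) = 647.3/EI
Flexibility coefficient — unit upward force at B: δ_{BB} = L³/(3EI) = 21.33/EI.
The prop prevents deflection at B: R_B = δ_0/δ_{BB} = 647.3/21.33 = 30.34 kip.
Moment equilibrium about A: M_A = Σ(load moments about A) − R_B·L = 194.2 − 30.34×4 = 72.83 kip·ft.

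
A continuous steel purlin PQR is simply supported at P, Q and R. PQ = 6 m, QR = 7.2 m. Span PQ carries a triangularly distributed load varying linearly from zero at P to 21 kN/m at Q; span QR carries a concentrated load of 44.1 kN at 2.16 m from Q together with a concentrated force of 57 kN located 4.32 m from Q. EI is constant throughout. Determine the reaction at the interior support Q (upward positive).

Release continuity at Q by inserting a hinge; the redundant is the internal moment M_Q. The primary structure is two simply-supported spans PQ and QR.
End slopes at the hinge Q, treating each span as simply supported:
  span PQ: triangular load, peak 21: w₀L³/(45EI) = 100.8/EI
  span QR: point load 44.1 at a = 2.16: Pab(L + b)/(6LEI) = 136/EI
  span QR: point load 57 at a = 4.32: Pab(L + b)/(6LEI) = 165.5/EI
  relative rotation θ_0 = (100.8 + 301.5)/EI = 402.3/EI
A unit hogging moment at Q produces rotation L₁/(3EI) + L₂/(3EI) = 4.4/EI.
Slope continuity at Q: θ_0 = M_Q·4.4/EI, so M_Q = 402.3/4.4 = 91.43 kN·m (hogging).
Span PQ, ΣM about P with M_Q applied at Q: R_Q^{PQ}·6 = 252 + 91.43, so R_Q^{PQ} = 57.24 kN and R_P = 63 − 57.24 = 5.761 kN.
Span QR, ΣM about R: R_Q^{QR}·7.2 = 386.4 + 91.43, so R_Q^{QR} = 66.37 kN and R_R = 101.1 − 66.37 = 34.73 kN.
R_Q = 57.24 + 66.37 = 123.6 kN.

R_Q = 123.6 kN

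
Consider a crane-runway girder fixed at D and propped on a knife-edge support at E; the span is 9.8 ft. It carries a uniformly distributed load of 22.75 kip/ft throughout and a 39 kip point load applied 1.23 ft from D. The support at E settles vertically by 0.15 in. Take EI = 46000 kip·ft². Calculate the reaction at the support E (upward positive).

Remove the prop at E; the released (primary) structure is a cantilever built in at D.
Deflection at E on the released cantilever, summing each load's contribution:
  UDL 22.75: wL⁴/(8EI) = 26230/EI
  point load 39 at a = 1.23: Pa²(3L − a)/(6EI) = 277/EI
  δ_0 = 26507/EI
Tip deflection under a unit load at E: L³/(3EI) = 313.7/EI.
With EI = 46000 kip·ft²: δ_0 = 0.57624 ft and δ_{EE} = 0.00682 ft/kip.
Compatibility — the beam at E must follow the support down by 0.0125 ft: δ_0 − R_E·δ_{EE} = 0.0125, so R_E = (0.57624 − 0.0125)/0.00682 = 82.66 kip.

R_E = 82.66 kip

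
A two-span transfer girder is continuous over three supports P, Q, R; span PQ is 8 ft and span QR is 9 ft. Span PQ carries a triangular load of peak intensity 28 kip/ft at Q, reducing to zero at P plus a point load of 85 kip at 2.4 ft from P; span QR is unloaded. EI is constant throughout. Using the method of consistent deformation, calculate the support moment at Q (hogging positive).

Take M_Q as the redundant. Released structure: two simple spans PQ and QR with a hinge at Q.
Rotations at Q on the released spans (each span's end-slope, ×1/EI):
  span PQ: triangular load, peak 28: w₀L³/(45EI) = 318.6/EI
  span PQ: point load 85 at a = 2.4: Pab(L + a)/(6LEI) = 247.5/EI
  relative rotation θ_0 = (566.1 + 0)/EI = 566.1/EI
A unit hogging moment at Q produces rotation L₁/(3EI) + L₂/(3EI) = 5.667/EI.
Slope continuity at Q: θ_0 = M_Q·5.667/EI, so M_Q = 566.1/5.667 = 99.9 kip·ft (hogging).

M_Q = 99.9 kip·ft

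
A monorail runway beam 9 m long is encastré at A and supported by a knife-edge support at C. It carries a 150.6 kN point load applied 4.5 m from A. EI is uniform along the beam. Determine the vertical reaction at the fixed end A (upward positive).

R_A = 103.5 kN

Choose R_C as the redundant. The primary structure is the cantilever fixed at A.
Downward deflection at the released point C due to the loads:
  point load 150.6 at a = 4.5: Pa²(3L − a)/(6EI) = 11436/EI
Flexibility coefficient — unit upward force at C: δ_{CC} = L³/(3EI) = 243/EI.
The prop prevents deflection at C: R_C = δ_0/δ_{CC} = 11436/243 = 47.06 kN.
Vertical equilibrium: R_A = ΣP − R_C = 150.6 − 47.06 = 103.5 kN.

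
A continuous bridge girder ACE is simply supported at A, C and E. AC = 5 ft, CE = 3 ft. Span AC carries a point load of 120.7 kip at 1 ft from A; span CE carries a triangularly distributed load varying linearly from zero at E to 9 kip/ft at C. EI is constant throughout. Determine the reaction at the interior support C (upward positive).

Release continuity at C by inserting a hinge; the redundant is the internal moment M_C. The primary structure is two simply-supported spans AC and CE.
End slopes at the hinge C, treating each span as simply supported:
  span AC: point load 120.7 at a = 1: Pab(L + a)/(6LEI) = 96.56/EI
  span CE: triangular load, peak 9: w₀L³/(45EI) = 5.4/EI
  relative rotation θ_0 = (96.56 + 5.4)/EI = 102/EI
A unit hogging moment at C produces rotation L₁/(3EI) + L₂/(3EI) = 2.667/EI.
Compatibility: M_C·(L₁+L₂)/(3EI) = θ_0, giving M_C = 38.23 kip·ft (hogging).
Span AC, ΣM about A with M_C applied at C: R_C^{AC}·5 = 120.7 + 38.23, so R_C^{AC} = 31.79 kip and R_A = 120.7 − 31.79 = 88.91 kip.
Span CE, ΣM about E: R_C^{CE}·3 = 27 + 38.23, so R_C^{CE} = 21.75 kip and R_E = 13.5 − 21.75 = -8.245 kip.
R_C = 31.79 + 21.75 = 53.53 kip.

R_C = 53.53 kip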